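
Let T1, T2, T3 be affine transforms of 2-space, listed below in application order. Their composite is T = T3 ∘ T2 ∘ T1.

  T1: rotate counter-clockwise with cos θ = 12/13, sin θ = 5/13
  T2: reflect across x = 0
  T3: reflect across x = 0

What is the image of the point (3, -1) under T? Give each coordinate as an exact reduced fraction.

T1 rotate counter-clockwise with cos θ = 12/13, sin θ = 5/13: (3, -1) → (41/13, 3/13)
T2 reflect across x = 0: (41/13, 3/13) → (-41/13, 3/13)
T3 reflect across x = 0: (-41/13, 3/13) → (41/13, 3/13)

T(p) = (41/13, 3/13)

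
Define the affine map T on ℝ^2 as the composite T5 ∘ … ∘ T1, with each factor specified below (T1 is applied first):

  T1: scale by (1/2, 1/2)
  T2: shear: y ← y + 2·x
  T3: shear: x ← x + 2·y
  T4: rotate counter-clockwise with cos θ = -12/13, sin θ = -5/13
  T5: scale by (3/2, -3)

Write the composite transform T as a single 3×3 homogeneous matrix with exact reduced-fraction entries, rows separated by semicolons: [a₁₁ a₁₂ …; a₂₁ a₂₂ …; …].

T1 = [1/2 0 0; 0 1/2 0; 0 0 1]
T2·T1 = [1/2 0 0; 1 1/2 0; 0 0 1]
T3·…·T1 = [5/2 1 0; 1 1/2 0; 0 0 1]
T4·…·T1 = [-25/13 -19/26 0; -49/26 -11/13 0; 0 0 1]
T5·…·T1 = [-75/26 -57/52 0; 147/26 33/13 0; 0 0 1]

T = [-75/26 -57/52 0; 147/26 33/13 0; 0 0 1]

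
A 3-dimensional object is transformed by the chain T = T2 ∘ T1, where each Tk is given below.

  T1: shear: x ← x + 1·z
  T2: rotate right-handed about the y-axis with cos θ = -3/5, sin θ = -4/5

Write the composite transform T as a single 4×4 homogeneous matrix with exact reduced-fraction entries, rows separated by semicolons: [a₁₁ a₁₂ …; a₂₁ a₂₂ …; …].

T = [-3/5 0 -7/5 0; 0 1 0 0; 4/5 0 1/5 0; 0 0 0 1]

T1 = [1 0 1 0; 0 1 0 0; 0 0 1 0; 0 0 0 1]
T2·T1 = [-3/5 0 -7/5 0; 0 1 0 0; 4/5 0 1/5 0; 0 0 0 1]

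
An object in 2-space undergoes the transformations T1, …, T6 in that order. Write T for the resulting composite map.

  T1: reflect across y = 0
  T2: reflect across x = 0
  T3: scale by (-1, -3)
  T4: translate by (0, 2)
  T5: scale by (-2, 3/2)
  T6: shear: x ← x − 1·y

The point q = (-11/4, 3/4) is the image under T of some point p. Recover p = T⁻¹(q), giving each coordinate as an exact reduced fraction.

T1 = [1 0 0; 0 -1 0; 0 0 1]
T2·T1 = [-1 0 0; 0 -1 0; 0 0 1]
T3·…·T1 = [1 0 0; 0 3 0; 0 0 1]
T4·…·T1 = [1 0 0; 0 3 2; 0 0 1]
T5·…·T1 = [-2 0 0; 0 9/2 3; 0 0 1]
T6·…·T1 = [-2 -9/2 -3; 0 9/2 3; 0 0 1]
det M = -9; M⁻¹ = [-1/2 -1/2 0; 0 2/9 -2/3; 0 0 1]
M⁻¹ · (-11/4, 3/4)ᵀ = (1, -1/2)ᵀ

p = (1, -1/2)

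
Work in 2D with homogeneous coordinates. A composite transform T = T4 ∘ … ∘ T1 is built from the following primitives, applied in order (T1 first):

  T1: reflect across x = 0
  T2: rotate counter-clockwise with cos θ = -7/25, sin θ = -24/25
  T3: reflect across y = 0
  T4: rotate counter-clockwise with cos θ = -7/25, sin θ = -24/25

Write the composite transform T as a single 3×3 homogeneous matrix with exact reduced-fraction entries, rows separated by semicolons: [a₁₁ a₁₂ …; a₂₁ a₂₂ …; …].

T1 = [-1 0 0; 0 1 0; 0 0 1]
T2·T1 = [7/25 24/25 0; 24/25 -7/25 0; 0 0 1]
T3·…·T1 = [7/25 24/25 0; -24/25 7/25 0; 0 0 1]
T4·…·T1 = [-1 0 0; 0 -1 0; 0 0 1]

T = [-1 0 0; 0 -1 0; 0 0 1]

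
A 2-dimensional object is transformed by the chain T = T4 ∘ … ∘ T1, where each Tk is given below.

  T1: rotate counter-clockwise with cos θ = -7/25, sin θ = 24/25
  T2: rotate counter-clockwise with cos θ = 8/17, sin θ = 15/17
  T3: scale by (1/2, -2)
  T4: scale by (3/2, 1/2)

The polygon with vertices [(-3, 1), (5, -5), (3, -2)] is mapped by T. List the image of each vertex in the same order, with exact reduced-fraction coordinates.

image vertices: (3483/1700, 677/425), (-987/340, -503/85), (-1611/850, -1093/425)

T1 rotate counter-clockwise with cos θ = -7/25, sin θ = 24/25: (-3, 1) → (-3/25, -79/25); (5, -5) → (17/5, 31/5); (3, -2) → (27/25, 86/25)
T2 rotate counter-clockwise with cos θ = 8/17, sin θ = 15/17: (-3/25, -79/25) → (1161/425, -677/425); (17/5, 31/5) → (-329/85, 503/85); (27/25, 86/25) → (-1074/425, 1093/425)
T3 scale by (1/2, -2): (1161/425, -677/425) → (1161/850, 1354/425); (-329/85, 503/85) → (-329/170, -1006/85); (-1074/425, 1093/425) → (-537/425, -2186/425)
T4 scale by (3/2, 1/2): (1161/850, 1354/425) → (3483/1700, 677/425); (-329/170, -1006/85) → (-987/340, -503/85); (-537/425, -2186/425) → (-1611/850, -1093/425)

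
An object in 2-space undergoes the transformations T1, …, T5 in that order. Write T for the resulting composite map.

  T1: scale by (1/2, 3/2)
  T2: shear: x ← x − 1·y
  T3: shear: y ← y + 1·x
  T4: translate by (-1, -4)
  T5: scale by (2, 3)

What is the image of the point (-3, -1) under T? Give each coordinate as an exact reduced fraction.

T1 scale by (1/2, 3/2): (-3, -1) → (-3/2, -3/2)
T2 shear: x ← x − 1·y: (-3/2, -3/2) → (0, -3/2)
T3 shear: y ← y + 1·x: (0, -3/2) → (0, -3/2)
T4 translate by (-1, -4): (0, -3/2) → (-1, -11/2)
T5 scale by (2, 3): (-1, -11/2) → (-2, -33/2)

T(p) = (-2, -33/2)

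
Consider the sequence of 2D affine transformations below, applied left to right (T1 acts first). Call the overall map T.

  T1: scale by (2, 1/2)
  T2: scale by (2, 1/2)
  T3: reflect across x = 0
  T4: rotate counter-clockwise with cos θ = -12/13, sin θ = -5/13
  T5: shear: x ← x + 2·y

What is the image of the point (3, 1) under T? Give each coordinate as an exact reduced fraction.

T(p) = (1037/52, 57/13)

T1 scale by (2, 1/2): (3, 1) → (6, 1/2)
T2 scale by (2, 1/2): (6, 1/2) → (12, 1/4)
T3 reflect across x = 0: (12, 1/4) → (-12, 1/4)
T4 rotate counter-clockwise with cos θ = -12/13, sin θ = -5/13: (-12, 1/4) → (581/52, 57/13)
T5 shear: x ← x + 2·y: (581/52, 57/13) → (1037/52, 57/13)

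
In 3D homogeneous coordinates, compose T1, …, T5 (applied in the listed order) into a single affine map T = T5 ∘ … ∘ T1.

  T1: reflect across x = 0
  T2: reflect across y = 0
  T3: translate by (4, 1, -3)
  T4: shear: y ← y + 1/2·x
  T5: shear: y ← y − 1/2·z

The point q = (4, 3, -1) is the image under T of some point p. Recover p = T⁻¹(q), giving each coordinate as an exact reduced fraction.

p = (0, 1/2, 2)

T1 = [-1 0 0 0; 0 1 0 0; 0 0 1 0; 0 0 0 1]
T2·T1 = [-1 0 0 0; 0 -1 0 0; 0 0 1 0; 0 0 0 1]
T3·…·T1 = [-1 0 0 4; 0 -1 0 1; 0 0 1 -3; 0 0 0 1]
T4·…·T1 = [-1 0 0 4; -1/2 -1 0 3; 0 0 1 -3; 0 0 0 1]
T5·…·T1 = [-1 0 0 4; -1/2 -1 -1/2 9/2; 0 0 1 -3; 0 0 0 1]
det M = 1; M⁻¹ = [-1 0 0 4; 1/2 -1 -1/2 1; 0 0 1 3; 0 0 0 1]
M⁻¹ · (4, 3, -1)ᵀ = (0, 1/2, 2)ᵀ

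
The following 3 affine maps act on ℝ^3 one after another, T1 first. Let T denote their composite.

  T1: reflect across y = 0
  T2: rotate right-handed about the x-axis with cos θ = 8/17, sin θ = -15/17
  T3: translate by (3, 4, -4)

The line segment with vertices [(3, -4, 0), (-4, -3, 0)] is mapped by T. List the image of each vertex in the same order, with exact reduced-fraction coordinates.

T1 reflect across y = 0: (3, -4, 0) → (3, 4, 0); (-4, -3, 0) → (-4, 3, 0)
T2 rotate right-handed about the x-axis with cos θ = 8/17, sin θ = -15/17: (3, 4, 0) → (3, 32/17, -60/17); (-4, 3, 0) → (-4, 24/17, -45/17)
T3 translate by (3, 4, -4): (3, 32/17, -60/17) → (6, 100/17, -128/17); (-4, 24/17, -45/17) → (-1, 92/17, -113/17)

image vertices: (6, 100/17, -128/17), (-1, 92/17, -113/17)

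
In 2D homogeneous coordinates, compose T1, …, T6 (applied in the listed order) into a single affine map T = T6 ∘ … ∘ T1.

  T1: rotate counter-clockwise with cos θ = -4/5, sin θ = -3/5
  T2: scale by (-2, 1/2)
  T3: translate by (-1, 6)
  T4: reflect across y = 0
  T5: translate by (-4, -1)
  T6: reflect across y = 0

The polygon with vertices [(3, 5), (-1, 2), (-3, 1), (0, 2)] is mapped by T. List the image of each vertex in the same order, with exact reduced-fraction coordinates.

T1 rotate counter-clockwise with cos θ = -4/5, sin θ = -3/5: (3, 5) → (3/5, -29/5); (-1, 2) → (2, -1); (-3, 1) → (3, 1); (0, 2) → (6/5, -8/5)
T2 scale by (-2, 1/2): (3/5, -29/5) → (-6/5, -29/10); (2, -1) → (-4, -1/2); (3, 1) → (-6, 1/2); (6/5, -8/5) → (-12/5, -4/5)
T3 translate by (-1, 6): (-6/5, -29/10) → (-11/5, 31/10); (-4, -1/2) → (-5, 11/2); (-6, 1/2) → (-7, 13/2); (-12/5, -4/5) → (-17/5, 26/5)
T4 reflect across y = 0: (-11/5, 31/10) → (-11/5, -31/10); (-5, 11/2) → (-5, -11/2); (-7, 13/2) → (-7, -13/2); (-17/5, 26/5) → (-17/5, -26/5)
T5 translate by (-4, -1): (-11/5, -31/10) → (-31/5, -41/10); (-5, -11/2) → (-9, -13/2); (-7, -13/2) → (-11, -15/2); (-17/5, -26/5) → (-37/5, -31/5)
T6 reflect across y = 0: (-31/5, -41/10) → (-31/5, 41/10); (-9, -13/2) → (-9, 13/2); (-11, -15/2) → (-11, 15/2); (-37/5, -31/5) → (-37/5, 31/5)

image vertices: (-31/5, 41/10), (-9, 13/2), (-11, 15/2), (-37/5, 31/5)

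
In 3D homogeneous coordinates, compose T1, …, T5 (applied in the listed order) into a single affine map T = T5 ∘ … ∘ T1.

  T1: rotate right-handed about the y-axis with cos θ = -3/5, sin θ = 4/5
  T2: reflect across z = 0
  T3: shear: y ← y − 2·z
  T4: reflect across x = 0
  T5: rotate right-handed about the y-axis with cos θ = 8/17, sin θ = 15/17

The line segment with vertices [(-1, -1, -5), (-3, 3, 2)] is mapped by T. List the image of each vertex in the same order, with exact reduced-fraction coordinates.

image vertices: (-149/85, 33/5, -407/85), (-226/85, 27/5, 207/85)

T1 rotate right-handed about the y-axis with cos θ = -3/5, sin θ = 4/5: (-1, -1, -5) → (-17/5, -1, 19/5); (-3, 3, 2) → (17/5, 3, 6/5)
T2 reflect across z = 0: (-17/5, -1, 19/5) → (-17/5, -1, -19/5); (17/5, 3, 6/5) → (17/5, 3, -6/5)
T3 shear: y ← y − 2·z: (-17/5, -1, -19/5) → (-17/5, 33/5, -19/5); (17/5, 3, -6/5) → (17/5, 27/5, -6/5)
T4 reflect across x = 0: (-17/5, 33/5, -19/5) → (17/5, 33/5, -19/5); (17/5, 27/5, -6/5) → (-17/5, 27/5, -6/5)
T5 rotate right-handed about the y-axis with cos θ = 8/17, sin θ = 15/17: (17/5, 33/5, -19/5) → (-149/85, 33/5, -407/85); (-17/5, 27/5, -6/5) → (-226/85, 27/5, 207/85)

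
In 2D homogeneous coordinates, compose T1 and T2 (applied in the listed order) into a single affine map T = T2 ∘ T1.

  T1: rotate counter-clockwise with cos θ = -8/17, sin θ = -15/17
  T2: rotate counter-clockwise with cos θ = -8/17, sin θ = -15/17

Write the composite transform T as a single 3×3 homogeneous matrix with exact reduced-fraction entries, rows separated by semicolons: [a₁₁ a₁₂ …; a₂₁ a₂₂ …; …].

T = [-161/289 -240/289 0; 240/289 -161/289 0; 0 0 1]

T1 = [-8/17 15/17 0; -15/17 -8/17 0; 0 0 1]
T2·T1 = [-161/289 -240/289 0; 240/289 -161/289 0; 0 0 1]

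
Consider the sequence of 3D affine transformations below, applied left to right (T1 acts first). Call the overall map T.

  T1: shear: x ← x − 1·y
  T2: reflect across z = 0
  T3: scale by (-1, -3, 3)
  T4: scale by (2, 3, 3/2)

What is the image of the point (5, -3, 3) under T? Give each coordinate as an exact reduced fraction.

T(p) = (-16, 27, -27/2)

T1 shear: x ← x − 1·y: (5, -3, 3) → (8, -3, 3)
T2 reflect across z = 0: (8, -3, 3) → (8, -3, -3)
T3 scale by (-1, -3, 3): (8, -3, -3) → (-8, 9, -9)
T4 scale by (2, 3, 3/2): (-8, 9, -9) → (-16, 27, -27/2)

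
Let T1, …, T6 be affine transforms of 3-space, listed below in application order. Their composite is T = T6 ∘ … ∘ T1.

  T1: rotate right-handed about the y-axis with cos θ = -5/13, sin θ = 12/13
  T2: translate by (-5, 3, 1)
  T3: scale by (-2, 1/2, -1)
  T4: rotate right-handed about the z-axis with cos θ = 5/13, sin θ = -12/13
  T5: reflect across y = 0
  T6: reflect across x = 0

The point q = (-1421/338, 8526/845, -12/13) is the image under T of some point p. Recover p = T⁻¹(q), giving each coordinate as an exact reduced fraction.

p = (1/4, -3, -2/5)

T1 = [-5/13 0 12/13 0; 0 1 0 0; -12/13 0 -5/13 0; 0 0 0 1]
T2·T1 = [-5/13 0 12/13 -5; 0 1 0 3; -12/13 0 -5/13 1; 0 0 0 1]
T3·…·T1 = [10/13 0 -24/13 10; 0 1/2 0 3/2; 12/13 0 5/13 -1; 0 0 0 1]
T4·…·T1 = [50/169 6/13 -120/169 68/13; -120/169 5/26 288/169 -225/26; 12/13 0 5/13 -1; 0 0 0 1]
T5·…·T1 = [50/169 6/13 -120/169 68/13; 120/169 -5/26 -288/169 225/26; 12/13 0 5/13 -1; 0 0 0 1]
T6·…·T1 = [-50/169 -6/13 120/169 -68/13; 120/169 -5/26 -288/169 225/26; 12/13 0 5/13 -1; 0 0 0 1]
det M = 1; M⁻¹ = [-25/338 30/169 12/13 -1; -24/13 -10/13 0 -3; 30/169 -72/169 5/13 5; 0 0 0 1]
M⁻¹ · (-1421/338, 8526/845, -12/13)ᵀ = (1/4, -3, -2/5)ᵀ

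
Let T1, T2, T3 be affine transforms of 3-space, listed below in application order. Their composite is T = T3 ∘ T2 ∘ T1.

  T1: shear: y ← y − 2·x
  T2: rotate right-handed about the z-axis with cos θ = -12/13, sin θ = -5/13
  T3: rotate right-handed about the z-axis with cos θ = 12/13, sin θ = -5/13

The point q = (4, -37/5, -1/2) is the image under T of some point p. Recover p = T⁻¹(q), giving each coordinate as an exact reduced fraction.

p = (-4, -3/5, -1/2)

T1 = [1 0 0 0; -2 1 0 0; 0 0 1 0; 0 0 0 1]
T2·T1 = [-22/13 5/13 0 0; 19/13 -12/13 0 0; 0 0 1 0; 0 0 0 1]
T3·…·T1 = [-1 0 0 0; 2 -1 0 0; 0 0 1 0; 0 0 0 1]
det M = 1; M⁻¹ = [-1 0 0 0; -2 -1 0 0; 0 0 1 0; 0 0 0 1]
M⁻¹ · (4, -37/5, -1/2)ᵀ = (-4, -3/5, -1/2)ᵀ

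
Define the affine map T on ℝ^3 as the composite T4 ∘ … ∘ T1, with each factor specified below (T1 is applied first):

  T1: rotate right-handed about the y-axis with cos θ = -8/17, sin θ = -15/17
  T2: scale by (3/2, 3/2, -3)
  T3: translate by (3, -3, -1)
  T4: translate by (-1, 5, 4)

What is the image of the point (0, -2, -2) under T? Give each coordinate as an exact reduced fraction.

T(p) = (79/17, -1, 3/17)

T1 rotate right-handed about the y-axis with cos θ = -8/17, sin θ = -15/17: (0, -2, -2) → (30/17, -2, 16/17)
T2 scale by (3/2, 3/2, -3): (30/17, -2, 16/17) → (45/17, -3, -48/17)
T3 translate by (3, -3, -1): (45/17, -3, -48/17) → (96/17, -6, -65/17)
T4 translate by (-1, 5, 4): (96/17, -6, -65/17) → (79/17, -1, 3/17)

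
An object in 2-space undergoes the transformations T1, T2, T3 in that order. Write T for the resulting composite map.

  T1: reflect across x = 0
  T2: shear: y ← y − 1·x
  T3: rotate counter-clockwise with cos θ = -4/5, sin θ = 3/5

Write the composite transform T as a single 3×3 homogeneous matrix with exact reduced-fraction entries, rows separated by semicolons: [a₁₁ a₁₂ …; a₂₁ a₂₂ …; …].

T1 = [-1 0 0; 0 1 0; 0 0 1]
T2·T1 = [-1 0 0; 1 1 0; 0 0 1]
T3·…·T1 = [1/5 -3/5 0; -7/5 -4/5 0; 0 0 1]

T = [1/5 -3/5 0; -7/5 -4/5 0; 0 0 1]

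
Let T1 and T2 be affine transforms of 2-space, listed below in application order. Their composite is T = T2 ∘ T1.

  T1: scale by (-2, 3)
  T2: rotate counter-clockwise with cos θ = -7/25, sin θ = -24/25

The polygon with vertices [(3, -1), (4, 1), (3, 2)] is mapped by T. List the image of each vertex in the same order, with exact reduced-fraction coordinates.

T1 scale by (-2, 3): (3, -1) → (-6, -3); (4, 1) → (-8, 3); (3, 2) → (-6, 6)
T2 rotate counter-clockwise with cos θ = -7/25, sin θ = -24/25: (-6, -3) → (-6/5, 33/5); (-8, 3) → (128/25, 171/25); (-6, 6) → (186/25, 102/25)

image vertices: (-6/5, 33/5), (128/25, 171/25), (186/25, 102/25)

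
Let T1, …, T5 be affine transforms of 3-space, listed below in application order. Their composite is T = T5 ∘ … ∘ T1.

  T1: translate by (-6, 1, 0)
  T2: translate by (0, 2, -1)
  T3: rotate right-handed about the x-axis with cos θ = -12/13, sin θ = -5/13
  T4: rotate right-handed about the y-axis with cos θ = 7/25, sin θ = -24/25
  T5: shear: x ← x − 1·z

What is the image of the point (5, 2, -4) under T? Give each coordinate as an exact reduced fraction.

T(p) = (-864/325, -85/13, -67/325)

T1 translate by (-6, 1, 0): (5, 2, -4) → (-1, 3, -4)
T2 translate by (0, 2, -1): (-1, 3, -4) → (-1, 5, -5)
T3 rotate right-handed about the x-axis with cos θ = -12/13, sin θ = -5/13: (-1, 5, -5) → (-1, -85/13, 35/13)
T4 rotate right-handed about the y-axis with cos θ = 7/25, sin θ = -24/25: (-1, -85/13, 35/13) → (-931/325, -85/13, -67/325)
T5 shear: x ← x − 1·z: (-931/325, -85/13, -67/325) → (-864/325, -85/13, -67/325)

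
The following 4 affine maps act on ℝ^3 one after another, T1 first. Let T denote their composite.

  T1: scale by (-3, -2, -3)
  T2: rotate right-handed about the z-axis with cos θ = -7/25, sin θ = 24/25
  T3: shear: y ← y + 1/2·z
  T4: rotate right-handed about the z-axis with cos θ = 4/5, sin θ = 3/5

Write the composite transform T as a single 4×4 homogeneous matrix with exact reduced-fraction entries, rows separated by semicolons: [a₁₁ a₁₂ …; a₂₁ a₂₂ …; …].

T = [12/5 6/5 9/10 0; -9/5 8/5 -6/5 0; 0 0 -3 0; 0 0 0 1]

T1 = [-3 0 0 0; 0 -2 0 0; 0 0 -3 0; 0 0 0 1]
T2·T1 = [21/25 48/25 0 0; -72/25 14/25 0 0; 0 0 -3 0; 0 0 0 1]
T3·…·T1 = [21/25 48/25 0 0; -72/25 14/25 -3/2 0; 0 0 -3 0; 0 0 0 1]
T4·…·T1 = [12/5 6/5 9/10 0; -9/5 8/5 -6/5 0; 0 0 -3 0; 0 0 0 1]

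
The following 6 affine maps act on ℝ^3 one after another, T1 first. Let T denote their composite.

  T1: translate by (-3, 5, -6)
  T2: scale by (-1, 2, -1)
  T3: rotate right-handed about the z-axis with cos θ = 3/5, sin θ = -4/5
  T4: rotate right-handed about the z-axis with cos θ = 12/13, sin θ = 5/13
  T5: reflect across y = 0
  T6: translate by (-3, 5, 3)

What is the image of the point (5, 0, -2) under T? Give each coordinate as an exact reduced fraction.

T(p) = (23/65, -301/65, 11)

T1 translate by (-3, 5, -6): (5, 0, -2) → (2, 5, -8)
T2 scale by (-1, 2, -1): (2, 5, -8) → (-2, 10, 8)
T3 rotate right-handed about the z-axis with cos θ = 3/5, sin θ = -4/5: (-2, 10, 8) → (34/5, 38/5, 8)
T4 rotate right-handed about the z-axis with cos θ = 12/13, sin θ = 5/13: (34/5, 38/5, 8) → (218/65, 626/65, 8)
T5 reflect across y = 0: (218/65, 626/65, 8) → (218/65, -626/65, 8)
T6 translate by (-3, 5, 3): (218/65, -626/65, 8) → (23/65, -301/65, 11)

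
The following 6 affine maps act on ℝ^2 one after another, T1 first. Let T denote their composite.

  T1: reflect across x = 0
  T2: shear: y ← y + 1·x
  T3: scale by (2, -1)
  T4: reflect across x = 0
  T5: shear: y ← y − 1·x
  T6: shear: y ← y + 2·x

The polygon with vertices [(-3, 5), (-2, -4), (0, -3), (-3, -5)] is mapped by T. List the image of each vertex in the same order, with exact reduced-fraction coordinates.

T1 reflect across x = 0: (-3, 5) → (3, 5); (-2, -4) → (2, -4); (0, -3) → (0, -3); (-3, -5) → (3, -5)
T2 shear: y ← y + 1·x: (3, 5) → (3, 8); (2, -4) → (2, -2); (0, -3) → (0, -3); (3, -5) → (3, -2)
T3 scale by (2, -1): (3, 8) → (6, -8); (2, -2) → (4, 2); (0, -3) → (0, 3); (3, -2) → (6, 2)
T4 reflect across x = 0: (6, -8) → (-6, -8); (4, 2) → (-4, 2); (0, 3) → (0, 3); (6, 2) → (-6, 2)
T5 shear: y ← y − 1·x: (-6, -8) → (-6, -2); (-4, 2) → (-4, 6); (0, 3) → (0, 3); (-6, 2) → (-6, 8)
T6 shear: y ← y + 2·x: (-6, -2) → (-6, -14); (-4, 6) → (-4, -2); (0, 3) → (0, 3); (-6, 8) → (-6, -4)

image vertices: (-6, -14), (-4, -2), (0, 3), (-6, -4)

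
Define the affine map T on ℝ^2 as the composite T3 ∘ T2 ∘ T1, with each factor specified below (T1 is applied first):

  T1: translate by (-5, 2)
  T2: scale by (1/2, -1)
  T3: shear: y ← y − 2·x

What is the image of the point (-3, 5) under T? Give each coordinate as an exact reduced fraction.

T1 translate by (-5, 2): (-3, 5) → (-8, 7)
T2 scale by (1/2, -1): (-8, 7) → (-4, -7)
T3 shear: y ← y − 2·x: (-4, -7) → (-4, 1)

T(p) = (-4, 1)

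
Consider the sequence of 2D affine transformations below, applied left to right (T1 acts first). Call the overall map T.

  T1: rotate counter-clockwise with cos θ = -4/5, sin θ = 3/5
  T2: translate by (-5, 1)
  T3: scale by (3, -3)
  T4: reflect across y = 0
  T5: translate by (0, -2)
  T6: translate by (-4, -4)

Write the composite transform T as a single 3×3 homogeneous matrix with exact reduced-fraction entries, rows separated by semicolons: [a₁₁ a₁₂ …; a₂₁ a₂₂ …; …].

T = [-12/5 -9/5 -19; 9/5 -12/5 -3; 0 0 1]

T1 = [-4/5 -3/5 0; 3/5 -4/5 0; 0 0 1]
T2·T1 = [-4/5 -3/5 -5; 3/5 -4/5 1; 0 0 1]
T3·…·T1 = [-12/5 -9/5 -15; -9/5 12/5 -3; 0 0 1]
T4·…·T1 = [-12/5 -9/5 -15; 9/5 -12/5 3; 0 0 1]
T5·…·T1 = [-12/5 -9/5 -15; 9/5 -12/5 1; 0 0 1]
T6·…·T1 = [-12/5 -9/5 -19; 9/5 -12/5 -3; 0 0 1]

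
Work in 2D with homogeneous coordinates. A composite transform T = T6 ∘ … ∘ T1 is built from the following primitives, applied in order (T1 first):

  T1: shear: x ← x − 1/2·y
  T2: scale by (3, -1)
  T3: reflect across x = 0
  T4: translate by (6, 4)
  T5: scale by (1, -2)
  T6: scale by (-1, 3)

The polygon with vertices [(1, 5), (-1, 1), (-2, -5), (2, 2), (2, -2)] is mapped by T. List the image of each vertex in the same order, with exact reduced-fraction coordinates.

T1 shear: x ← x − 1/2·y: (1, 5) → (-3/2, 5); (-1, 1) → (-3/2, 1); (-2, -5) → (1/2, -5); (2, 2) → (1, 2); (2, -2) → (3, -2)
T2 scale by (3, -1): (-3/2, 5) → (-9/2, -5); (-3/2, 1) → (-9/2, -1); (1/2, -5) → (3/2, 5); (1, 2) → (3, -2); (3, -2) → (9, 2)
T3 reflect across x = 0: (-9/2, -5) → (9/2, -5); (-9/2, -1) → (9/2, -1); (3/2, 5) → (-3/2, 5); (3, -2) → (-3, -2); (9, 2) → (-9, 2)
T4 translate by (6, 4): (9/2, -5) → (21/2, -1); (9/2, -1) → (21/2, 3); (-3/2, 5) → (9/2, 9); (-3, -2) → (3, 2); (-9, 2) → (-3, 6)
T5 scale by (1, -2): (21/2, -1) → (21/2, 2); (21/2, 3) → (21/2, -6); (9/2, 9) → (9/2, -18); (3, 2) → (3, -4); (-3, 6) → (-3, -12)
T6 scale by (-1, 3): (21/2, 2) → (-21/2, 6); (21/2, -6) → (-21/2, -18); (9/2, -18) → (-9/2, -54); (3, -4) → (-3, -12); (-3, -12) → (3, -36)

image vertices: (-21/2, 6), (-21/2, -18), (-9/2, -54), (-3, -12), (3, -36)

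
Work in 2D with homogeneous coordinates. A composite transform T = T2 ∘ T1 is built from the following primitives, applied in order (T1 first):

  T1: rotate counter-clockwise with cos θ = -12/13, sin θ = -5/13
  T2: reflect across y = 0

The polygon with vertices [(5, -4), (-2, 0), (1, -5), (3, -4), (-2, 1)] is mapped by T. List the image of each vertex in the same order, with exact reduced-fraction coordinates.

T1 rotate counter-clockwise with cos θ = -12/13, sin θ = -5/13: (5, -4) → (-80/13, 23/13); (-2, 0) → (24/13, 10/13); (1, -5) → (-37/13, 55/13); (3, -4) → (-56/13, 33/13); (-2, 1) → (29/13, -2/13)
T2 reflect across y = 0: (-80/13, 23/13) → (-80/13, -23/13); (24/13, 10/13) → (24/13, -10/13); (-37/13, 55/13) → (-37/13, -55/13); (-56/13, 33/13) → (-56/13, -33/13); (29/13, -2/13) → (29/13, 2/13)

image vertices: (-80/13, -23/13), (24/13, -10/13), (-37/13, -55/13), (-56/13, -33/13), (29/13, 2/13)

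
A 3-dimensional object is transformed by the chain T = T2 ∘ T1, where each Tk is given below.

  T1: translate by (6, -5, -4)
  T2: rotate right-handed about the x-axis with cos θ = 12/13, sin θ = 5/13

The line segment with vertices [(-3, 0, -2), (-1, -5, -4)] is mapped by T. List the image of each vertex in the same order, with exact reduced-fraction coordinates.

T1 translate by (6, -5, -4): (-3, 0, -2) → (3, -5, -6); (-1, -5, -4) → (5, -10, -8)
T2 rotate right-handed about the x-axis with cos θ = 12/13, sin θ = 5/13: (3, -5, -6) → (3, -30/13, -97/13); (5, -10, -8) → (5, -80/13, -146/13)

image vertices: (3, -30/13, -97/13), (5, -80/13, -146/13)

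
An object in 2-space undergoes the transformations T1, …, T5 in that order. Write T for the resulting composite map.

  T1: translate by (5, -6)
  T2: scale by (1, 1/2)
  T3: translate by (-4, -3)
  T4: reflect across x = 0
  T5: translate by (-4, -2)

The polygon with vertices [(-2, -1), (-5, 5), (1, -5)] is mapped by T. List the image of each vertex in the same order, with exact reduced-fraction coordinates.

image vertices: (-3, -17/2), (0, -11/2), (-6, -21/2)

T1 translate by (5, -6): (-2, -1) → (3, -7); (-5, 5) → (0, -1); (1, -5) → (6, -11)
T2 scale by (1, 1/2): (3, -7) → (3, -7/2); (0, -1) → (0, -1/2); (6, -11) → (6, -11/2)
T3 translate by (-4, -3): (3, -7/2) → (-1, -13/2); (0, -1/2) → (-4, -7/2); (6, -11/2) → (2, -17/2)
T4 reflect across x = 0: (-1, -13/2) → (1, -13/2); (-4, -7/2) → (4, -7/2); (2, -17/2) → (-2, -17/2)
T5 translate by (-4, -2): (1, -13/2) → (-3, -17/2); (4, -7/2) → (0, -11/2); (-2, -17/2) → (-6, -21/2)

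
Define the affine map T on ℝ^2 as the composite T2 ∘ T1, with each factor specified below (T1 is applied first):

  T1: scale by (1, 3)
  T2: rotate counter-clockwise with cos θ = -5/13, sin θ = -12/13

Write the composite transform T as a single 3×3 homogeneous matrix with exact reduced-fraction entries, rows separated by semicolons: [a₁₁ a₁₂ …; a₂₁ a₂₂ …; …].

T = [-5/13 36/13 0; -12/13 -15/13 0; 0 0 1]

T1 = [1 0 0; 0 3 0; 0 0 1]
T2·T1 = [-5/13 36/13 0; -12/13 -15/13 0; 0 0 1]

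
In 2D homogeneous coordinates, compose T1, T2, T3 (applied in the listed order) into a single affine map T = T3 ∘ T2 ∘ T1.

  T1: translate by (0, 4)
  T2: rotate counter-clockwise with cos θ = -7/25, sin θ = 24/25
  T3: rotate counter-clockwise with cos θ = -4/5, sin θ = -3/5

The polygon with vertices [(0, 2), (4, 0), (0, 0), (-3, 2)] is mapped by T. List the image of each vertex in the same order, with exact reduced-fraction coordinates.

T1 translate by (0, 4): (0, 2) → (0, 6); (4, 0) → (4, 4); (0, 0) → (0, 4); (-3, 2) → (-3, 6)
T2 rotate counter-clockwise with cos θ = -7/25, sin θ = 24/25: (0, 6) → (-144/25, -42/25); (4, 4) → (-124/25, 68/25); (0, 4) → (-96/25, -28/25); (-3, 6) → (-123/25, -114/25)
T3 rotate counter-clockwise with cos θ = -4/5, sin θ = -3/5: (-144/25, -42/25) → (18/5, 24/5); (-124/25, 68/25) → (28/5, 4/5); (-96/25, -28/25) → (12/5, 16/5); (-123/25, -114/25) → (6/5, 33/5)

image vertices: (18/5, 24/5), (28/5, 4/5), (12/5, 16/5), (6/5, 33/5)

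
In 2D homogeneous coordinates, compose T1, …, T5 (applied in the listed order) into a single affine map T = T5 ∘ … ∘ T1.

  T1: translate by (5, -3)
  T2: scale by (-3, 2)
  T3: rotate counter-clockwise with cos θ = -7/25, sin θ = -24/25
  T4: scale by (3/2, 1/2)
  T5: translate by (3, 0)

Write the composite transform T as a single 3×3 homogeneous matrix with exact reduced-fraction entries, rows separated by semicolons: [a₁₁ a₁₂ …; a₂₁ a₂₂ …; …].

T = [63/50 72/25 33/50; 36/25 -7/25 201/25; 0 0 1]

T1 = [1 0 5; 0 1 -3; 0 0 1]
T2·T1 = [-3 0 -15; 0 2 -6; 0 0 1]
T3·…·T1 = [21/25 48/25 -39/25; 72/25 -14/25 402/25; 0 0 1]
T4·…·T1 = [63/50 72/25 -117/50; 36/25 -7/25 201/25; 0 0 1]
T5·…·T1 = [63/50 72/25 33/50; 36/25 -7/25 201/25; 0 0 1]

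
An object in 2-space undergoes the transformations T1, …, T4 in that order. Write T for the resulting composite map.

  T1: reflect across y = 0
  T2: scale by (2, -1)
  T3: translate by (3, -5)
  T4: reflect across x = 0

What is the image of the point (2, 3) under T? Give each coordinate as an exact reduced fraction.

T(p) = (-7, -2)

T1 reflect across y = 0: (2, 3) → (2, -3)
T2 scale by (2, -1): (2, -3) → (4, 3)
T3 translate by (3, -5): (4, 3) → (7, -2)
T4 reflect across x = 0: (7, -2) → (-7, -2)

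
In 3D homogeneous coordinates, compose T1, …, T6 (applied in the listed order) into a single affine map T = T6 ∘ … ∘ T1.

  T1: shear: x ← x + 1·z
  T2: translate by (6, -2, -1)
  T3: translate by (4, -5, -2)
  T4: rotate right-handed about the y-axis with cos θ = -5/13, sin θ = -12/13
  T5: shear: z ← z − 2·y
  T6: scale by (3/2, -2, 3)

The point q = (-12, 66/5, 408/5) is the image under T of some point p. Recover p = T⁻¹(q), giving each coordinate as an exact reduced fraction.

T1 = [1 0 1 0; 0 1 0 0; 0 0 1 0; 0 0 0 1]
T2·T1 = [1 0 1 6; 0 1 0 -2; 0 0 1 -1; 0 0 0 1]
T3·…·T1 = [1 0 1 10; 0 1 0 -7; 0 0 1 -3; 0 0 0 1]
T4·…·T1 = [-5/13 0 -17/13 -14/13; 0 1 0 -7; 12/13 0 7/13 135/13; 0 0 0 1]
T5·…·T1 = [-5/13 0 -17/13 -14/13; 0 1 0 -7; 12/13 -2 7/13 317/13; 0 0 0 1]
T6·…·T1 = [-15/26 0 -51/26 -21/13; 0 -2 0 14; 36/13 -6 21/13 951/13; 0 0 0 1]
det M = -9; M⁻¹ = [14/39 -17/13 17/39 -13; 0 -1/2 0 7; -8/13 5/13 -5/39 3; 0 0 0 1]
M⁻¹ · (-12, 66/5, 408/5)ᵀ = (1, 2/5, 5)ᵀ

p = (1, 2/5, 5)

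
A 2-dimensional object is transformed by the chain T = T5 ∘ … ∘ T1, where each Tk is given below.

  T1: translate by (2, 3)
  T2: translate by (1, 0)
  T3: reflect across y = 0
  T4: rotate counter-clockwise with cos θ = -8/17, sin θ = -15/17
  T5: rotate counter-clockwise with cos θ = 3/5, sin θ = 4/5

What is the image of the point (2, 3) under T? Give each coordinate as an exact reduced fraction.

T(p) = (-282/85, -601/85)

T1 translate by (2, 3): (2, 3) → (4, 6)
T2 translate by (1, 0): (4, 6) → (5, 6)
T3 reflect across y = 0: (5, 6) → (5, -6)
T4 rotate counter-clockwise with cos θ = -8/17, sin θ = -15/17: (5, -6) → (-130/17, -27/17)
T5 rotate counter-clockwise with cos θ = 3/5, sin θ = 4/5: (-130/17, -27/17) → (-282/85, -601/85)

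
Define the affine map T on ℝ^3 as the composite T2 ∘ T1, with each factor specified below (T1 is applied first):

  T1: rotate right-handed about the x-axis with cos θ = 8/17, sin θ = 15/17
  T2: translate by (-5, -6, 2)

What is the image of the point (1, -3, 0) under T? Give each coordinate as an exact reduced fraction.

T(p) = (-4, -126/17, -11/17)

T1 rotate right-handed about the x-axis with cos θ = 8/17, sin θ = 15/17: (1, -3, 0) → (1, -24/17, -45/17)
T2 translate by (-5, -6, 2): (1, -24/17, -45/17) → (-4, -126/17, -11/17)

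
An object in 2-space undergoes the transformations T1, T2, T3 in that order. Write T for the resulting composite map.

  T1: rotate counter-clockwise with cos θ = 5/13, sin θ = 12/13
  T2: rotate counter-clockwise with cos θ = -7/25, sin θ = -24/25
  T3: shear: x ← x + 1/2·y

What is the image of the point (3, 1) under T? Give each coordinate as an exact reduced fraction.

T(p) = (1567/650, -359/325)

T1 rotate counter-clockwise with cos θ = 5/13, sin θ = 12/13: (3, 1) → (3/13, 41/13)
T2 rotate counter-clockwise with cos θ = -7/25, sin θ = -24/25: (3/13, 41/13) → (963/325, -359/325)
T3 shear: x ← x + 1/2·y: (963/325, -359/325) → (1567/650, -359/325)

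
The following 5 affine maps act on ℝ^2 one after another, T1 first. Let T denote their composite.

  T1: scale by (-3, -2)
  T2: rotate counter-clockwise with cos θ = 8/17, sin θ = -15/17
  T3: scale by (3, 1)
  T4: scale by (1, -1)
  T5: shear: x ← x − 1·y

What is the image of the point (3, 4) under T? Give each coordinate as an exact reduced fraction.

T(p) = (-505/17, -71/17)

T1 scale by (-3, -2): (3, 4) → (-9, -8)
T2 rotate counter-clockwise with cos θ = 8/17, sin θ = -15/17: (-9, -8) → (-192/17, 71/17)
T3 scale by (3, 1): (-192/17, 71/17) → (-576/17, 71/17)
T4 scale by (1, -1): (-576/17, 71/17) → (-576/17, -71/17)
T5 shear: x ← x − 1·y: (-576/17, -71/17) → (-505/17, -71/17)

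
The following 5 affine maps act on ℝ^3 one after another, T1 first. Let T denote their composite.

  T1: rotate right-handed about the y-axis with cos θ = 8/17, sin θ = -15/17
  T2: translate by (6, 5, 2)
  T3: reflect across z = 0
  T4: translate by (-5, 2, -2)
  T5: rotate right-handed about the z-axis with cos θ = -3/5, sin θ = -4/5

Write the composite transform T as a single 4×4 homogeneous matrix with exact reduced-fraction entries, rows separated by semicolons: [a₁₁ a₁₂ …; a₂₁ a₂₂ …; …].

T1 = [8/17 0 -15/17 0; 0 1 0 0; 15/17 0 8/17 0; 0 0 0 1]
T2·T1 = [8/17 0 -15/17 6; 0 1 0 5; 15/17 0 8/17 2; 0 0 0 1]
T3·…·T1 = [8/17 0 -15/17 6; 0 1 0 5; -15/17 0 -8/17 -2; 0 0 0 1]
T4·…·T1 = [8/17 0 -15/17 1; 0 1 0 7; -15/17 0 -8/17 -4; 0 0 0 1]
T5·…·T1 = [-24/85 4/5 9/17 5; -32/85 -3/5 12/17 -5; -15/17 0 -8/17 -4; 0 0 0 1]

T = [-24/85 4/5 9/17 5; -32/85 -3/5 12/17 -5; -15/17 0 -8/17 -4; 0 0 0 1]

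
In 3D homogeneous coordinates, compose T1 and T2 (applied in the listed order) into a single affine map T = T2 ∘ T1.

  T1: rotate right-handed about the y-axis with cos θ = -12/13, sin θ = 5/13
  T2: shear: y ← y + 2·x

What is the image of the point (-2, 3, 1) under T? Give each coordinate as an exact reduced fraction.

T(p) = (29/13, 97/13, -2/13)

T1 rotate right-handed about the y-axis with cos θ = -12/13, sin θ = 5/13: (-2, 3, 1) → (29/13, 3, -2/13)
T2 shear: y ← y + 2·x: (29/13, 3, -2/13) → (29/13, 97/13, -2/13)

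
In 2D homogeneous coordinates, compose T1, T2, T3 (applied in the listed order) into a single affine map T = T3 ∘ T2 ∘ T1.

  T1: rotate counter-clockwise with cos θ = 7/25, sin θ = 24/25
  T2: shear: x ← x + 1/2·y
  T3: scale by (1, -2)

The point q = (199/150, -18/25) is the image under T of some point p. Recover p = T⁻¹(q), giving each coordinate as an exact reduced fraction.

p = (2/3, -1)

T1 = [7/25 -24/25 0; 24/25 7/25 0; 0 0 1]
T2·T1 = [19/25 -41/50 0; 24/25 7/25 0; 0 0 1]
T3·…·T1 = [19/25 -41/50 0; -48/25 -14/25 0; 0 0 1]
det M = -2; M⁻¹ = [7/25 -41/100 0; -24/25 -19/50 0; 0 0 1]
M⁻¹ · (199/150, -18/25)ᵀ = (2/3, -1)ᵀ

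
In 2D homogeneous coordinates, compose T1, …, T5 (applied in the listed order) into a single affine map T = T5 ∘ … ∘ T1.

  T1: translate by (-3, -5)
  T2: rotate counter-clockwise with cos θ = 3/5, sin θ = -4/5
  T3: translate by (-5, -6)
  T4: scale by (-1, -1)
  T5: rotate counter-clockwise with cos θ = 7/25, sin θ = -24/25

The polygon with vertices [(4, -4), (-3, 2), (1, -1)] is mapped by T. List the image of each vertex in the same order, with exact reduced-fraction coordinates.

T1 translate by (-3, -5): (4, -4) → (1, -9); (-3, 2) → (-6, -3); (1, -1) → (-2, -6)
T2 rotate counter-clockwise with cos θ = 3/5, sin θ = -4/5: (1, -9) → (-33/5, -31/5); (-6, -3) → (-6, 3); (-2, -6) → (-6, -2)
T3 translate by (-5, -6): (-33/5, -31/5) → (-58/5, -61/5); (-6, 3) → (-11, -3); (-6, -2) → (-11, -8)
T4 scale by (-1, -1): (-58/5, -61/5) → (58/5, 61/5); (-11, -3) → (11, 3); (-11, -8) → (11, 8)
T5 rotate counter-clockwise with cos θ = 7/25, sin θ = -24/25: (58/5, 61/5) → (374/25, -193/25); (11, 3) → (149/25, -243/25); (11, 8) → (269/25, -208/25)

image vertices: (374/25, -193/25), (149/25, -243/25), (269/25, -208/25)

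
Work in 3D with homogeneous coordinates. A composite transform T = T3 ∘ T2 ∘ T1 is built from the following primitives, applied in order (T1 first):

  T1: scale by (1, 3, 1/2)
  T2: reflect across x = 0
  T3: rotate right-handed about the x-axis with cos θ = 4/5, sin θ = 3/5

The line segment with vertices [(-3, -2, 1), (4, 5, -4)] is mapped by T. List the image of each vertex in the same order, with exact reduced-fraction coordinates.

image vertices: (3, -51/10, -16/5), (-4, 66/5, 37/5)

T1 scale by (1, 3, 1/2): (-3, -2, 1) → (-3, -6, 1/2); (4, 5, -4) → (4, 15, -2)
T2 reflect across x = 0: (-3, -6, 1/2) → (3, -6, 1/2); (4, 15, -2) → (-4, 15, -2)
T3 rotate right-handed about the x-axis with cos θ = 4/5, sin θ = 3/5: (3, -6, 1/2) → (3, -51/10, -16/5); (-4, 15, -2) → (-4, 66/5, 37/5)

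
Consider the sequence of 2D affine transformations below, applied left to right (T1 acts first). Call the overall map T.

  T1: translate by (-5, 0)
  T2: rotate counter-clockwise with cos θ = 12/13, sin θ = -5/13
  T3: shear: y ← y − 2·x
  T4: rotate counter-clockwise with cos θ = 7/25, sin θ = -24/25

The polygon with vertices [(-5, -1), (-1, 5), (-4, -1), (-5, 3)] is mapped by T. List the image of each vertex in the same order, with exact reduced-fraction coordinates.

T1 translate by (-5, 0): (-5, -1) → (-10, -1); (-1, 5) → (-6, 5); (-4, -1) → (-9, -1); (-5, 3) → (-10, 3)
T2 rotate counter-clockwise with cos θ = 12/13, sin θ = -5/13: (-10, -1) → (-125/13, 38/13); (-6, 5) → (-47/13, 90/13); (-9, -1) → (-113/13, 33/13); (-10, 3) → (-105/13, 86/13)
T3 shear: y ← y − 2·x: (-125/13, 38/13) → (-125/13, 288/13); (-47/13, 90/13) → (-47/13, 184/13); (-113/13, 33/13) → (-113/13, 259/13); (-105/13, 86/13) → (-105/13, 296/13)
T4 rotate counter-clockwise with cos θ = 7/25, sin θ = -24/25: (-125/13, 288/13) → (6037/325, 5016/325); (-47/13, 184/13) → (4087/325, 2416/325); (-113/13, 259/13) → (217/13, 181/13); (-105/13, 296/13) → (6369/325, 4592/325)

image vertices: (6037/325, 5016/325), (4087/325, 2416/325), (217/13, 181/13), (6369/325, 4592/325)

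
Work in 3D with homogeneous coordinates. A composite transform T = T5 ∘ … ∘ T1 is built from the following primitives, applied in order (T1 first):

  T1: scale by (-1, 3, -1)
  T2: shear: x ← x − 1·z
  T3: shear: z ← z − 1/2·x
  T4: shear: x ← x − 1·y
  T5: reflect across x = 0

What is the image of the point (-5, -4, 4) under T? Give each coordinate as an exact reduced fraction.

T1 scale by (-1, 3, -1): (-5, -4, 4) → (5, -12, -4)
T2 shear: x ← x − 1·z: (5, -12, -4) → (9, -12, -4)
T3 shear: z ← z − 1/2·x: (9, -12, -4) → (9, -12, -17/2)
T4 shear: x ← x − 1·y: (9, -12, -17/2) → (21, -12, -17/2)
T5 reflect across x = 0: (21, -12, -17/2) → (-21, -12, -17/2)

T(p) = (-21, -12, -17/2)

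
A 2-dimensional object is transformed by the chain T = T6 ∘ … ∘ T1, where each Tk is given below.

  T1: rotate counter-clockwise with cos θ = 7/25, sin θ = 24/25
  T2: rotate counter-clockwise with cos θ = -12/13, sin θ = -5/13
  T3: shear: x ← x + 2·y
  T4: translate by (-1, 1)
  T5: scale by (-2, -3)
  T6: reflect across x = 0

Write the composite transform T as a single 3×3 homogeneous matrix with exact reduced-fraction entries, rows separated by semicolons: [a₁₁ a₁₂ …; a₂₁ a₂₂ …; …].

T = [-244/65 158/65 -2; 969/325 -108/325 -3; 0 0 1]

T1 = [7/25 -24/25 0; 24/25 7/25 0; 0 0 1]
T2·T1 = [36/325 323/325 0; -323/325 36/325 0; 0 0 1]
T3·…·T1 = [-122/65 79/65 0; -323/325 36/325 0; 0 0 1]
T4·…·T1 = [-122/65 79/65 -1; -323/325 36/325 1; 0 0 1]
T5·…·T1 = [244/65 -158/65 2; 969/325 -108/325 -3; 0 0 1]
T6·…·T1 = [-244/65 158/65 -2; 969/325 -108/325 -3; 0 0 1]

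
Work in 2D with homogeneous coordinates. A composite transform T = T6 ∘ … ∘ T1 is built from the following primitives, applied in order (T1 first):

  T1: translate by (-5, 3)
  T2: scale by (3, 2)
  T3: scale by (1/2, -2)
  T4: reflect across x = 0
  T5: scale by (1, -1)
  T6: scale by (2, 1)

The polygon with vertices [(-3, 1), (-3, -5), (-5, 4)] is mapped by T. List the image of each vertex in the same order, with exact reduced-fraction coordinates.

image vertices: (24, 16), (24, -8), (30, 28)

T1 translate by (-5, 3): (-3, 1) → (-8, 4); (-3, -5) → (-8, -2); (-5, 4) → (-10, 7)
T2 scale by (3, 2): (-8, 4) → (-24, 8); (-8, -2) → (-24, -4); (-10, 7) → (-30, 14)
T3 scale by (1/2, -2): (-24, 8) → (-12, -16); (-24, -4) → (-12, 8); (-30, 14) → (-15, -28)
T4 reflect across x = 0: (-12, -16) → (12, -16); (-12, 8) → (12, 8); (-15, -28) → (15, -28)
T5 scale by (1, -1): (12, -16) → (12, 16); (12, 8) → (12, -8); (15, -28) → (15, 28)
T6 scale by (2, 1): (12, 16) → (24, 16); (12, -8) → (24, -8); (15, 28) → (30, 28)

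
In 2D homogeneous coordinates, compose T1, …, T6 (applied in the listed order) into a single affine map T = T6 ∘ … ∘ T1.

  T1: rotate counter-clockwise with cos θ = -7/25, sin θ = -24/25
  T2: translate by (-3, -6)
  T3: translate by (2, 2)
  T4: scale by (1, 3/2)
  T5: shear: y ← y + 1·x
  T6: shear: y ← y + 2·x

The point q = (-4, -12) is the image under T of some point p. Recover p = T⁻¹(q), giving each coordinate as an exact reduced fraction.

T1 = [-7/25 24/25 0; -24/25 -7/25 0; 0 0 1]
T2·T1 = [-7/25 24/25 -3; -24/25 -7/25 -6; 0 0 1]
T3·…·T1 = [-7/25 24/25 -1; -24/25 -7/25 -4; 0 0 1]
T4·…·T1 = [-7/25 24/25 -1; -36/25 -21/50 -6; 0 0 1]
T5·…·T1 = [-7/25 24/25 -1; -43/25 27/50 -7; 0 0 1]
T6·…·T1 = [-7/25 24/25 -1; -57/25 123/50 -9; 0 0 1]
det M = 3/2; M⁻¹ = [41/25 -16/25 -103/25; 38/25 -14/75 -4/25; 0 0 1]
M⁻¹ · (-4, -12)ᵀ = (-3, -4)ᵀ

p = (-3, -4)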